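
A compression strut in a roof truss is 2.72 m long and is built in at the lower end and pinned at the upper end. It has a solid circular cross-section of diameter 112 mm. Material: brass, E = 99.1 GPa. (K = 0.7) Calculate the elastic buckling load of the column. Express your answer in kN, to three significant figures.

P_cr ≈ 2080 kN

I = πd⁴/64 = π×112⁴/64 = 7.724×10^6 mm⁴
I = 7.724×10^6 mm⁴ = 7.724×10^-6 m⁴
Effective length L_e = K·L = 0.7 × 2.72 = 1.904 m
P_cr = π²EI / L_e² = π² × 99.1×10⁹ × 7.724×10^-6 / 1.904² = 2.084×10^6 N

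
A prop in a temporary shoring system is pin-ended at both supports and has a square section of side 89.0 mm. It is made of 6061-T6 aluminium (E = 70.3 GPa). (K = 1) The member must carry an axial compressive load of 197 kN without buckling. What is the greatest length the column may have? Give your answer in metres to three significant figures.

I = a⁴/12 = 89.0⁴/12 = 5.229×10^6 mm⁴
I = 5.229×10^-6 m⁴
At the buckling limit P_cr = P = 1.970×10^5 N
From P_cr = π²EI/(K·L)²:  L = (1/K)·√(π²EI/P_cr) = (1/1)·√(π²×7.03×10^10×5.229×10^-6/1.970×10^5)
L = 4.29 m

L_max ≈ 4.29 m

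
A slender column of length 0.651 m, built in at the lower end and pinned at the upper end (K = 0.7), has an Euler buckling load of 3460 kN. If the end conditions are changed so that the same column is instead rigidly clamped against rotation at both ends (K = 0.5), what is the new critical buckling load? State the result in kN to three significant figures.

P_cr ≈ 6780 kN

P_cr ∝ 1/K², so P_cr,new = P_cr,old × (K_old/K_new)² = 3460 × (0.7/0.5)²
= 3460 × 1.960 = 6780 kN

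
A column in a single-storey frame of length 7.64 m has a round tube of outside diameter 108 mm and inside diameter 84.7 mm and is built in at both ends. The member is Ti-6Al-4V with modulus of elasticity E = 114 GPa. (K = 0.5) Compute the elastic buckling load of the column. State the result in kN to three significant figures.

P_cr ≈ 320 kN

d_o = 108 mm, d_i = 84.7 mm
I = π(d_o⁴ − d_i⁴)/64 = π(108⁴ − 84.70⁴)/64 = 4.152×10^6 mm⁴
I = 4.152×10^6 mm⁴ = 4.152×10^-6 m⁴
Effective length L_e = K·L = 0.5 × 7.64 = 3.820 m
P_cr = π²EI / L_e² = π² × 114×10⁹ × 4.152×10^-6 / 3.820² = 3.201×10^5 N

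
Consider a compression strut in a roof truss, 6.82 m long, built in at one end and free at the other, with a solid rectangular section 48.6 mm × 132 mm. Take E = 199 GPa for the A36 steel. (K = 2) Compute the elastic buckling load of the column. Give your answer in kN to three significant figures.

Buckling occurs about the weak axis: I_min = h·b³/12 with b = 48.6 mm (the shorter side).
I_min = 132×48.6³/12 = 1.263×10^6 mm⁴
I = 1.263×10^6 mm⁴ = 1.263×10^-6 m⁴
Effective length L_e = K·L = 2 × 6.82 = 13.64 m
P_cr = π²EI / L_e² = π² × 199×10⁹ × 1.263×10^-6 / 13.64² = 1.333×10^4 N

P_cr ≈ 13.3 kN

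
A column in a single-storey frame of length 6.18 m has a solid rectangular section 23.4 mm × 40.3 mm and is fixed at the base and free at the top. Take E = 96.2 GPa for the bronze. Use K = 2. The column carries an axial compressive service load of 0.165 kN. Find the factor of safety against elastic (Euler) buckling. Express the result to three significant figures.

n ≈ 1.62

Buckling occurs about the weak axis: I_min = h·b³/12 with b = 23.4 mm (the shorter side).
I_min = 40.3×23.4³/12 = 4.303×10^4 mm⁴
I = 4.303×10^4 mm⁴ = 4.303×10^-8 m⁴
Effective length L_e = K·L = 2 × 6.18 = 12.36 m
P_cr = π²EI / L_e² = π² × 96.2×10⁹ × 4.303×10^-8 / 12.36² = 267.4 N
Factor of safety n = P_cr / P = 0.26743 / 0.165 = 1.62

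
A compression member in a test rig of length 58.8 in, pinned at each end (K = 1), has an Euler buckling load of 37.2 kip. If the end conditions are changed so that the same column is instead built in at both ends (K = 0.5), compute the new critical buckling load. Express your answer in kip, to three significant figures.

P_cr ≈ 149 kip

P_cr ∝ 1/K², so P_cr,new = P_cr,old × (K_old/K_new)² = 37.2 × (1/0.5)²
= 37.2 × 4.000 = 149 kip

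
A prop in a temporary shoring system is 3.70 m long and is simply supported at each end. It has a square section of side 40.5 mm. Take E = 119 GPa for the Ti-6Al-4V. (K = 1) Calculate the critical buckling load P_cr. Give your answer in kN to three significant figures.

I = a⁴/12 = 40.5⁴/12 = 2.242×10^5 mm⁴
I = 2.242×10^5 mm⁴ = 2.242×10^-7 m⁴
Effective length L_e = K·L = 1 × 3.70 = 3.700 m
P_cr = π²EI / L_e² = π² × 119×10⁹ × 2.242×10^-7 / 3.700² = 1.923×10^4 N

P_cr ≈ 19.2 kN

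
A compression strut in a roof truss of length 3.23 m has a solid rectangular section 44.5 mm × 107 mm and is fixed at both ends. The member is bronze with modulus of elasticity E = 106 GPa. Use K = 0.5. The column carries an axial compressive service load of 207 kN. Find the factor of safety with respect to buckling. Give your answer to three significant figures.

Buckling occurs about the weak axis: I_min = h·b³/12 with b = 44.5 mm (the shorter side).
I_min = 107×44.5³/12 = 7.857×10^5 mm⁴
I = 7.857×10^5 mm⁴ = 7.857×10^-7 m⁴
Effective length L_e = K·L = 0.5 × 3.23 = 1.615 m
P_cr = π²EI / L_e² = π² × 106×10⁹ × 7.857×10^-7 / 1.615² = 3.152×10^5 N
Factor of safety n = P_cr / P = 315.17 / 207 = 1.52

n ≈ 1.52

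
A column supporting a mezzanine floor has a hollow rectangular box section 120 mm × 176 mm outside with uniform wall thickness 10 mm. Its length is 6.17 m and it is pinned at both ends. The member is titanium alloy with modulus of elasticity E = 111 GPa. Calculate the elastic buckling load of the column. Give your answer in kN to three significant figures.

Inner dimensions: h_i = 176 − 2×10 = 156.0 mm, b_i = 120 − 2×10 = 100.0 mm
Weak-axis I_min = (h_o·b_o³ − h_i·b_i³)/12 with b_o = 120, b_i = 100.0 mm (shorter outer/inner sides).
I_min = (176×120³ − 156.0×100.0³)/12 = 1.234×10^7 mm⁴
I = 1.234×10^7 mm⁴ = 1.234×10^-5 m⁴
Effective length L_e = K·L = 1 × 6.17 = 6.170 m
P_cr = π²EI / L_e² = π² × 111×10⁹ × 1.234×10^-5 / 6.170² = 3.552×10^5 N

P_cr ≈ 355 kN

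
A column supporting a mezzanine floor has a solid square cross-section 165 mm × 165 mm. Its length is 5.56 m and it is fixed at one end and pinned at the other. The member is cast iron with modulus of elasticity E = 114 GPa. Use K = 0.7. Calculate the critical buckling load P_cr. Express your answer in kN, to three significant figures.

I = a⁴/12 = 165⁴/12 = 6.177×10^7 mm⁴
I = 6.177×10^7 mm⁴ = 6.177×10^-5 m⁴
Effective length L_e = K·L = 0.7 × 5.56 = 3.892 m
P_cr = π²EI / L_e² = π² × 114×10⁹ × 6.177×10^-5 / 3.892² = 4.588×10^6 N

P_cr ≈ 4590 kN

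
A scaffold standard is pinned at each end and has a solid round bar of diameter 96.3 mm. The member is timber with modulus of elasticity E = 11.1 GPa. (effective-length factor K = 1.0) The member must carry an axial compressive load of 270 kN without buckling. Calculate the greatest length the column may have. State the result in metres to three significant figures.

I = πd⁴/64 = π×96.3⁴/64 = 4.222×10^6 mm⁴
I = 4.222×10^-6 m⁴
At the buckling limit P_cr = P = 2.700×10^5 N
From P_cr = π²EI/(K·L)²:  L = (1/K)·√(π²EI/P_cr) = (1/1)·√(π²×1.11×10^10×4.222×10^-6/2.700×10^5)
L = 1.31 m

L_max ≈ 1.31 m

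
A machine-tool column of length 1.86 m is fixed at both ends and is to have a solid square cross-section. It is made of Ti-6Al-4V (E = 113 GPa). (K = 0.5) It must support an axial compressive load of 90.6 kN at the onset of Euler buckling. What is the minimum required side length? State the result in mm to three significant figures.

a ≈ 30.3 mm

L_e = K·L = 0.5 × 1.86 = 0.9300 m
Required I = P_cr·L_e²/(π²E) = 9.060×10^4 × 0.9300² / (π² × 1.13×10^11) = 7.026×10^-8 m⁴
I_req = 7.026×10^4 mm⁴
Solid square: I = a⁴/12  ⇒  a = (12I)^(1/4) = (12×7.026×10^4)^(1/4) = 30.3 mm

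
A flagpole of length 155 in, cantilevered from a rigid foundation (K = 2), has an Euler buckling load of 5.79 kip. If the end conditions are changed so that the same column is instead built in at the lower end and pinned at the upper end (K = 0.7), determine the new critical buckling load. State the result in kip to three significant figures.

P_cr ∝ 1/K², so P_cr,new = P_cr,old × (K_old/K_new)² = 5.79 × (2/0.7)²
= 5.79 × 8.163 = 47.3 kip

P_cr ≈ 47.3 kip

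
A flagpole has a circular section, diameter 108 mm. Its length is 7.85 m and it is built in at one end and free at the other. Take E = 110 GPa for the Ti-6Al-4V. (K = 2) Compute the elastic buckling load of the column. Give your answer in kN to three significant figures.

P_cr ≈ 29.4 kN

I = πd⁴/64 = π×108⁴/64 = 6.678×10^6 mm⁴
I = 6.678×10^6 mm⁴ = 6.678×10^-6 m⁴
Effective length L_e = K·L = 2 × 7.85 = 15.70 m
P_cr = π²EI / L_e² = π² × 110×10⁹ × 6.678×10^-6 / 15.70² = 2.941×10^4 N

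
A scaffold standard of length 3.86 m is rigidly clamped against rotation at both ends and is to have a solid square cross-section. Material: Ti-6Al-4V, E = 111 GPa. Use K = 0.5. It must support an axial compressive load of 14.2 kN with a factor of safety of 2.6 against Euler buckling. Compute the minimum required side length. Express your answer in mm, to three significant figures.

Required P_cr = n·P = 2.6 × 14.2 = 36.92 kN
L_e = K·L = 0.5 × 3.86 = 1.930 m
Required I = P_cr·L_e²/(π²E) = 3.692×10^4 × 1.930² / (π² × 1.11×10^11) = 1.255×10^-7 m⁴
I_req = 1.255×10^5 mm⁴
Solid square: I = a⁴/12  ⇒  a = (12I)^(1/4) = (12×1.255×10^5)^(1/4) = 35.0 mm

a ≈ 35.0 mm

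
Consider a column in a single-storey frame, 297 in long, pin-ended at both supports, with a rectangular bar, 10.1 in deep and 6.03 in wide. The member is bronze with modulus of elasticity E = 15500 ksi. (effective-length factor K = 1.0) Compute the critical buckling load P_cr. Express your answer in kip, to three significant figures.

Buckling occurs about the weak axis: I_min = h·b³/12 with b = 6.03 in (the shorter side).
I_min = 10.1×6.03³/12 = 184.5 in⁴
Effective length L_e = K·L = 1 × 297 = 297.0 in
P_cr = π²EI / L_e² = π² × 15500×10³ × 184.5 / 297.0² = 3.200×10^5 lb

P_cr ≈ 320 kip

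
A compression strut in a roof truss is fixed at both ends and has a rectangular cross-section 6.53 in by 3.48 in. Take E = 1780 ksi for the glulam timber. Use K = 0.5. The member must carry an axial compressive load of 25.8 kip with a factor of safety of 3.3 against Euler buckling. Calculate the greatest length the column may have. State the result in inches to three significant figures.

Buckling occurs about the weak axis: I_min = h·b³/12 with b = 3.48 in (the shorter side).
I_min = 6.53×3.48³/12 = 22.93 in⁴
Required critical load P_cr = n·P = 3.3 × 25.8 = 85.14 kip = 8.514×10^4 lb
From P_cr = π²EI/(K·L)²:  L = (1/K)·√(π²EI/P_cr) = (1/0.5)·√(π²×1.78×10^6×22.93/8.514×10^4)
L = 138 in

L_max ≈ 138 in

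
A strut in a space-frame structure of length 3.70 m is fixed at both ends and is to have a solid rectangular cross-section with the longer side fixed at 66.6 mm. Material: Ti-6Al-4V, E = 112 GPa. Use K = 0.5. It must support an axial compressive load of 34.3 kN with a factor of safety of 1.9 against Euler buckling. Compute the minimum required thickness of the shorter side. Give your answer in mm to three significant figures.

Required P_cr = n·P = 1.9 × 34.3 = 65.17 kN
L_e = K·L = 0.5 × 3.70 = 1.850 m
Required I = P_cr·L_e²/(π²E) = 6.517×10^4 × 1.850² / (π² × 1.12×10^11) = 2.018×10^-7 m⁴
I_req = 2.018×10^5 mm⁴
Rectangle, weak axis: I_min = h·b³/12 with h = 66.6 mm fixed  ⇒  b = (12I/h)^(1/3) = 33.1 mm

b ≈ 33.1 mm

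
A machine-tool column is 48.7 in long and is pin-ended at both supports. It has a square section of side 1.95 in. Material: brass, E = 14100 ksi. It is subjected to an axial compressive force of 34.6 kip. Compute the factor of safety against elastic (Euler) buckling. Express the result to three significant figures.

n ≈ 2.04

I = a⁴/12 = 1.95⁴/12 = 1.205 in⁴
Effective length L_e = K·L = 1 × 48.7 = 48.70 in
P_cr = π²EI / L_e² = π² × 14100×10³ × 1.205 / 48.70² = 7.070×10^4 lb
Factor of safety n = P_cr / P = 70.700 / 34.6 = 2.04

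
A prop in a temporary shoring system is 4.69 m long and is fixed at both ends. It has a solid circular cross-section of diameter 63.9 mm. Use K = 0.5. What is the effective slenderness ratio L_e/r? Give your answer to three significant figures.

λ ≈ 147

For a solid circle r = d/4 = 63.9/4 = 15.98 mm
L_e = K·L = 0.5 × 4.69 m = 2.345 m = 2345.0 mm
λ = L_e / r_min = 2345.0 / 15.98 = 147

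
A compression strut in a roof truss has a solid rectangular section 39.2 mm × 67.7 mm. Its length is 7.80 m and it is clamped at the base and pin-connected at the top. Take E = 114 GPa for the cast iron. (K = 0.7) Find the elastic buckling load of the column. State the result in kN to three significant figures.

P_cr ≈ 12.8 kN

Buckling occurs about the weak axis: I_min = h·b³/12 with b = 39.2 mm (the shorter side).
I_min = 67.7×39.2³/12 = 3.398×10^5 mm⁴
I = 3.398×10^5 mm⁴ = 3.398×10^-7 m⁴
Effective length L_e = K·L = 0.7 × 7.80 = 5.460 m
P_cr = π²EI / L_e² = π² × 114×10⁹ × 3.398×10^-7 / 5.460² = 1.283×10^4 N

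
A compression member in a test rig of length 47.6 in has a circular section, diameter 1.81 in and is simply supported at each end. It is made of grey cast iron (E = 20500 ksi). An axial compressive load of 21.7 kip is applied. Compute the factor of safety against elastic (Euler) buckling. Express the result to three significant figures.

I = πd⁴/64 = π×1.81⁴/64 = 0.5268 in⁴
Effective length L_e = K·L = 1 × 47.6 = 47.60 in
P_cr = π²EI / L_e² = π² × 20500×10³ × 0.5268 / 47.60² = 4.705×10^4 lb
Factor of safety n = P_cr / P = 47.046 / 21.7 = 2.17

n ≈ 2.17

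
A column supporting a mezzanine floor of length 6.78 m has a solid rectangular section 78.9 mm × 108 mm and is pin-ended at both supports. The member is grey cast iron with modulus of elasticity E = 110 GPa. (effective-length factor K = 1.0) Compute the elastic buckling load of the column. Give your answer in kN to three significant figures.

Buckling occurs about the weak axis: I_min = h·b³/12 with b = 78.9 mm (the shorter side).
I_min = 108×78.9³/12 = 4.421×10^6 mm⁴
I = 4.421×10^6 mm⁴ = 4.421×10^-6 m⁴
Effective length L_e = K·L = 1 × 6.78 = 6.780 m
P_cr = π²EI / L_e² = π² × 110×10⁹ × 4.421×10^-6 / 6.780² = 1.044×10^5 N

P_cr ≈ 104 kN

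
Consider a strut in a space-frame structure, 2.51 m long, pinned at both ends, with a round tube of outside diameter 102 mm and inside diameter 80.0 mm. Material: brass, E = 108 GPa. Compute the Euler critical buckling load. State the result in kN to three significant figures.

P_cr ≈ 559 kN

d_o = 102 mm, d_i = 80.0 mm
I = π(d_o⁴ − d_i⁴)/64 = π(102⁴ − 80.00⁴)/64 = 3.303×10^6 mm⁴
I = 3.303×10^6 mm⁴ = 3.303×10^-6 m⁴
Effective length L_e = K·L = 1 × 2.51 = 2.510 m
P_cr = π²EI / L_e² = π² × 108×10⁹ × 3.303×10^-6 / 2.510² = 5.588×10^5 N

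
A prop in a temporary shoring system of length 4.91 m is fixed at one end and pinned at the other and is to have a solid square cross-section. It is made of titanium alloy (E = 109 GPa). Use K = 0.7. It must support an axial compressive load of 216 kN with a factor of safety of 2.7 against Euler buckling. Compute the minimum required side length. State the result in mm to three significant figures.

Required P_cr = n·P = 2.7 × 216 = 583.2 kN
L_e = K·L = 0.7 × 4.91 = 3.437 m
Required I = P_cr·L_e²/(π²E) = 5.832×10^5 × 3.437² / (π² × 1.09×10^11) = 6.404×10^-6 m⁴
I_req = 6.404×10^6 mm⁴
Solid square: I = a⁴/12  ⇒  a = (12I)^(1/4) = (12×6.404×10^6)^(1/4) = 93.6 mm

a ≈ 93.6 mm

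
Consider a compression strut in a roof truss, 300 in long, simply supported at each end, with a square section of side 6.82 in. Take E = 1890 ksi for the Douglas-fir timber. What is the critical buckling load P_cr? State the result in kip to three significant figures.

P_cr ≈ 37.4 kip

I = a⁴/12 = 6.82⁴/12 = 180.3 in⁴
Effective length L_e = K·L = 1 × 300 = 300.0 in
P_cr = π²EI / L_e² = π² × 1890×10³ × 180.3 / 300.0² = 3.737×10^4 lb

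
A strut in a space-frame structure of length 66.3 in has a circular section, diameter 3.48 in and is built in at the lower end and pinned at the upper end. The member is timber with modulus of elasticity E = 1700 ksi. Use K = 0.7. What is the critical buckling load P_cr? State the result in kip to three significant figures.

I = πd⁴/64 = π×3.48⁴/64 = 7.199 in⁴
Effective length L_e = K·L = 0.7 × 66.3 = 46.41 in
P_cr = π²EI / L_e² = π² × 1700×10³ × 7.199 / 46.41² = 5.608×10^4 lb

P_cr ≈ 56.1 kip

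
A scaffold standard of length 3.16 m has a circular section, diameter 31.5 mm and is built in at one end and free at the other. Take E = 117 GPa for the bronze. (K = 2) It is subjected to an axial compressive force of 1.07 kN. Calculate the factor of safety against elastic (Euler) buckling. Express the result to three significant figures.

I = πd⁴/64 = π×31.5⁴/64 = 4.833×10^4 mm⁴
I = 4.833×10^4 mm⁴ = 4.833×10^-8 m⁴
Effective length L_e = K·L = 2 × 3.16 = 6.320 m
P_cr = π²EI / L_e² = π² × 117×10⁹ × 4.833×10^-8 / 6.320² = 1.397×10^3 N
Factor of safety n = P_cr / P = 1.3972 / 1.07 = 1.31

n ≈ 1.31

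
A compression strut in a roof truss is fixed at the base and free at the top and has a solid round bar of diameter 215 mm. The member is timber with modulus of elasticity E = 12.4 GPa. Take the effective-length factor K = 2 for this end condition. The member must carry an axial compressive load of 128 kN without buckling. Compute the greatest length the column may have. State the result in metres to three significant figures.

I = πd⁴/64 = π×215⁴/64 = 1.049×10^8 mm⁴
I = 1.049×10^-4 m⁴
At the buckling limit P_cr = P = 1.280×10^5 N
From P_cr = π²EI/(K·L)²:  L = (1/K)·√(π²EI/P_cr) = (1/2)·√(π²×1.24×10^10×1.049×10^-4/1.280×10^5)
L = 5.01 m

L_max ≈ 5.01 m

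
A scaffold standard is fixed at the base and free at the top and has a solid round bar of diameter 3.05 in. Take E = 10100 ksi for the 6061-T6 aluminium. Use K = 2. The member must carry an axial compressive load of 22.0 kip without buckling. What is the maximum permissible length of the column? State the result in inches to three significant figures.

L_max ≈ 69.4 in

I = πd⁴/64 = π×3.05⁴/64 = 4.248 in⁴
At the buckling limit P_cr = P = 2.200×10^4 lb
From P_cr = π²EI/(K·L)²:  L = (1/K)·√(π²EI/P_cr) = (1/2)·√(π²×1.01×10^7×4.248/2.200×10^4)
L = 69.4 in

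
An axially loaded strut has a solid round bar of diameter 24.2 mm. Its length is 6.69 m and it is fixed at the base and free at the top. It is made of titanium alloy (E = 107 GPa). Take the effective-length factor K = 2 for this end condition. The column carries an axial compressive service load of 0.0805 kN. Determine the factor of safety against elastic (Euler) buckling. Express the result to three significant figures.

I = πd⁴/64 = π×24.2⁴/64 = 1.684×10^4 mm⁴
I = 1.684×10^4 mm⁴ = 1.684×10^-8 m⁴
Effective length L_e = K·L = 2 × 6.69 = 13.38 m
P_cr = π²EI / L_e² = π² × 107×10⁹ × 1.684×10^-8 / 13.38² = 99.31 N
Factor of safety n = P_cr / P = 0.099312 / 0.0805 = 1.23

n ≈ 1.23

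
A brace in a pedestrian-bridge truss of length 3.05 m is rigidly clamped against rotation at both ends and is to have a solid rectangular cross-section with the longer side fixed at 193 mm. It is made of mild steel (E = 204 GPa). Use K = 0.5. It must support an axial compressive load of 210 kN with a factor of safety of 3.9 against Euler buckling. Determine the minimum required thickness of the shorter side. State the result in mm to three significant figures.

Required P_cr = n·P = 3.9 × 210 = 819.0 kN
L_e = K·L = 0.5 × 3.05 = 1.525 m
Required I = P_cr·L_e²/(π²E) = 8.190×10^5 × 1.525² / (π² × 2.04×10^11) = 9.460×10^-7 m⁴
I_req = 9.460×10^5 mm⁴
Rectangle, weak axis: I_min = h·b³/12 with h = 193 mm fixed  ⇒  b = (12I/h)^(1/3) = 38.9 mm

b ≈ 38.9 mm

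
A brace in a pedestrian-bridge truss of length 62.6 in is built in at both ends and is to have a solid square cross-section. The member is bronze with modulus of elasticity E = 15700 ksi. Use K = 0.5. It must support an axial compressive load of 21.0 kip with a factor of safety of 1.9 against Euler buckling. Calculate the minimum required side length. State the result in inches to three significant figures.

Required P_cr = n·P = 1.9 × 21.0 = 39.90 kip
L_e = K·L = 0.5 × 62.6 = 31.30 in
Required I = P_cr·L_e²/(π²E) = 3.990×10^4 × 31.30² / (π² × 1.57×10^7) = 0.2523 in⁴
Solid square: I = a⁴/12  ⇒  a = (12I)^(1/4) = (12×0.2523)^(1/4) = 1.32 in

a ≈ 1.32 in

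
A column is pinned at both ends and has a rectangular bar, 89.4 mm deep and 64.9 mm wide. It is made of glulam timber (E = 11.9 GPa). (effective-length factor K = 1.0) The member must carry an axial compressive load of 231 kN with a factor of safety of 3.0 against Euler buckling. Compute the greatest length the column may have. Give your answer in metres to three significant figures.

L_max ≈ 0.587 m

Buckling occurs about the weak axis: I_min = h·b³/12 with b = 64.9 mm (the shorter side).
I_min = 89.4×64.9³/12 = 2.037×10^6 mm⁴
I = 2.037×10^-6 m⁴
Required critical load P_cr = n·P = 3.0 × 231 = 693.0 kN = 6.930×10^5 N
From P_cr = π²EI/(K·L)²:  L = (1/K)·√(π²EI/P_cr) = (1/1)·√(π²×1.19×10^10×2.037×10^-6/6.930×10^5)
L = 0.587 m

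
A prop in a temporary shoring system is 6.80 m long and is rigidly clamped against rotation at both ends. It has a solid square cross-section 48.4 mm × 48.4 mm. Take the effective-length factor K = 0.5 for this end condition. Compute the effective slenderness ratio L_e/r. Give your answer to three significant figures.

λ ≈ 243

I = a⁴/12 = 48.4⁴/12 = 4.573×10^5 mm⁴
A = 2.343×10^3 mm²;  r_min = √(I/A) = √(4.573×10^5/2.343×10^3) = 13.97 mm
L_e = K·L = 0.5 × 6.80 m = 3.400 m = 3400.0 mm
λ = L_e / r_min = 3400.0 / 13.97 = 243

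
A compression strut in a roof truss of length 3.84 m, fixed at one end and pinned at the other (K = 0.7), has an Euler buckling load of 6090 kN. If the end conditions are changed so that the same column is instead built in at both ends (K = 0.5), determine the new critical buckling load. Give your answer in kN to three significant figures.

P_cr ∝ 1/K², so P_cr,new = P_cr,old × (K_old/K_new)² = 6090 × (0.7/0.5)²
= 6090 × 1.960 = 11900 kN

P_cr ≈ 11900 kN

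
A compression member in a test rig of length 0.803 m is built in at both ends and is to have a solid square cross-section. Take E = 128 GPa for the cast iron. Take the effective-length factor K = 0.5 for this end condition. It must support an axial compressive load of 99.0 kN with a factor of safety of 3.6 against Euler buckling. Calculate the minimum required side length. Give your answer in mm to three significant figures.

Required P_cr = n·P = 3.6 × 99.0 = 356.4 kN
L_e = K·L = 0.5 × 0.803 = 0.4015 m
Required I = P_cr·L_e²/(π²E) = 3.564×10^5 × 0.4015² / (π² × 1.28×10^11) = 4.548×10^-8 m⁴
I_req = 4.548×10^4 mm⁴
Solid square: I = a⁴/12  ⇒  a = (12I)^(1/4) = (12×4.548×10^4)^(1/4) = 27.2 mm

a ≈ 27.2 mm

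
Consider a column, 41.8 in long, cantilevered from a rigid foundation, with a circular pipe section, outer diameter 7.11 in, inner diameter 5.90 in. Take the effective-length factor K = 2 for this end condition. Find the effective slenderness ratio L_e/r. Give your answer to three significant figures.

λ ≈ 36.2

d_o = 7.11 in, d_i = 5.90 in
I = π(d_o⁴ − d_i⁴)/64 = π(7.11⁴ − 5.900⁴)/64 = 65.96 in⁴
A = 12.36 in²;  r_min = √(I/A) = √(65.96/12.36) = 2.310 in
L_e = K·L = 2 × 41.8 = 83.60 in
λ = L_e / r_min = 83.600 / 2.310 = 36.2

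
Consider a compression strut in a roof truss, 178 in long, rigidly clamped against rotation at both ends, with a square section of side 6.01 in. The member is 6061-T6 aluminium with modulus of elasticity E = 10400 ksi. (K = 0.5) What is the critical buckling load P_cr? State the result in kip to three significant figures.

P_cr ≈ 1410 kip

I = a⁴/12 = 6.01⁴/12 = 108.7 in⁴
Effective length L_e = K·L = 0.5 × 178 = 89.00 in
P_cr = π²EI / L_e² = π² × 10400×10³ × 108.7 / 89.00² = 1.409×10^6 lb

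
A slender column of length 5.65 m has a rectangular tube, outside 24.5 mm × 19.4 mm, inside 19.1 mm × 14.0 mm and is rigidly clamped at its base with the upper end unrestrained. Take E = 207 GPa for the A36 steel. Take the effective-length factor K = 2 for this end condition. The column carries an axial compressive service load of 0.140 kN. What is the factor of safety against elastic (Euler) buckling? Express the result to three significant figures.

Weak-axis I_min = (h_o·b_o³ − h_i·b_i³)/12 with b_o = 19.4, b_i = 14.00 mm (shorter outer/inner sides).
I_min = (24.5×19.4³ − 19.10×14.00³)/12 = 1.054×10^4 mm⁴
I = 1.054×10^4 mm⁴ = 1.054×10^-8 m⁴
Effective length L_e = K·L = 2 × 5.65 = 11.30 m
P_cr = π²EI / L_e² = π² × 207×10⁹ × 1.054×10^-8 / 11.30² = 168.6 N
Factor of safety n = P_cr / P = 0.16863 / 0.140 = 1.20

n ≈ 1.20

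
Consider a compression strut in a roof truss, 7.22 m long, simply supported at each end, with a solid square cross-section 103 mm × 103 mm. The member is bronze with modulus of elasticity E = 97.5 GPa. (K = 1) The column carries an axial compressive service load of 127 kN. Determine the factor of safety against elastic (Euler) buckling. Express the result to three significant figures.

I = a⁴/12 = 103⁴/12 = 9.379×10^6 mm⁴
I = 9.379×10^6 mm⁴ = 9.379×10^-6 m⁴
Effective length L_e = K·L = 1 × 7.22 = 7.220 m
P_cr = π²EI / L_e² = π² × 97.5×10⁹ × 9.379×10^-6 / 7.220² = 1.731×10^5 N
Factor of safety n = P_cr / P = 173.14 / 127 = 1.36

n ≈ 1.36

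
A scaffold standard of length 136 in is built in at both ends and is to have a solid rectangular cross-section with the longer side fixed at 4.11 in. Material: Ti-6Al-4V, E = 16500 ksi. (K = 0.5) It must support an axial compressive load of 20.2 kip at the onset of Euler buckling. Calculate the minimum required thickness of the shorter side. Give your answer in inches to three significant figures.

L_e = K·L = 0.5 × 136 = 68.00 in
Required I = P_cr·L_e²/(π²E) = 2.020×10^4 × 68.00² / (π² × 1.65×10^7) = 0.5736 in⁴
Rectangle, weak axis: I_min = h·b³/12 with h = 4.11 in fixed  ⇒  b = (12I/h)^(1/3) = 1.19 in

b ≈ 1.19 in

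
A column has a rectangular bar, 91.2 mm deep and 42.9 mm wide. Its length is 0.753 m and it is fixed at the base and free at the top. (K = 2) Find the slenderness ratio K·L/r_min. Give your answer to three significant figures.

λ ≈ 122

Buckling occurs about the weak axis: I_min = h·b³/12 with b = 42.9 mm (the shorter side).
I_min = 91.2×42.9³/12 = 6.000×10^5 mm⁴
A = 3.912×10^3 mm²;  r_min = √(I/A) = √(6.000×10^5/3.912×10^3) = 12.38 mm
L_e = K·L = 2 × 0.753 m = 1.506 m = 1506.0 mm
λ = L_e / r_min = 1506.0 / 12.38 = 122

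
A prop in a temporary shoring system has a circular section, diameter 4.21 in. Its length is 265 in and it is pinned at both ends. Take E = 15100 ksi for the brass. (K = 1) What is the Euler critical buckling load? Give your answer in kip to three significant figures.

P_cr ≈ 32.7 kip

I = πd⁴/64 = π×4.21⁴/64 = 15.42 in⁴
Effective length L_e = K·L = 1 × 265 = 265.0 in
P_cr = π²EI / L_e² = π² × 15100×10³ × 15.42 / 265.0² = 3.273×10^4 lb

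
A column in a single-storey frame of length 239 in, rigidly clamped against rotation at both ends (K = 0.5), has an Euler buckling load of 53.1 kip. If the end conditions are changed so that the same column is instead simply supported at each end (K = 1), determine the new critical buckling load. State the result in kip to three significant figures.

P_cr ≈ 13.3 kip

P_cr ∝ 1/K², so P_cr,new = P_cr,old × (K_old/K_new)² = 53.1 × (0.5/1)²
= 53.1 × 0.2500 = 13.3 kip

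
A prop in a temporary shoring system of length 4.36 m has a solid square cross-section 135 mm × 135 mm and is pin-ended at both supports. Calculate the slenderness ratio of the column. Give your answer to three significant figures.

λ ≈ 112

For a square r = a/√12 = 135/√12 = 38.97 mm
L_e = K·L = 1 × 4.36 m = 4.360 m = 4360.0 mm
λ = L_e / r_min = 4360.0 / 38.97 = 112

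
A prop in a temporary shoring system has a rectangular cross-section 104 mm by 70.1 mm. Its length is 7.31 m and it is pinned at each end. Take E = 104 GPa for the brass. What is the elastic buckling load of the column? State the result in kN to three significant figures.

Buckling occurs about the weak axis: I_min = h·b³/12 with b = 70.1 mm (the shorter side).
I_min = 104×70.1³/12 = 2.985×10^6 mm⁴
I = 2.985×10^6 mm⁴ = 2.985×10^-6 m⁴
Effective length L_e = K·L = 1 × 7.31 = 7.310 m
P_cr = π²EI / L_e² = π² × 104×10⁹ × 2.985×10^-6 / 7.310² = 5.735×10^4 N

P_cr ≈ 57.3 kN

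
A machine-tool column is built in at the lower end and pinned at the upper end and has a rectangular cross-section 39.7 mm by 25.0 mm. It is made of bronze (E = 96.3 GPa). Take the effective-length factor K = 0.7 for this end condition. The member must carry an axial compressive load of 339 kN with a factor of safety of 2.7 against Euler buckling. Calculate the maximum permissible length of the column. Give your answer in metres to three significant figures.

Buckling occurs about the weak axis: I_min = h·b³/12 with b = 25.0 mm (the shorter side).
I_min = 39.7×25.0³/12 = 5.169×10^4 mm⁴
I = 5.169×10^-8 m⁴
Required critical load P_cr = n·P = 2.7 × 339 = 915.3 kN = 9.153×10^5 N
From P_cr = π²EI/(K·L)²:  L = (1/K)·√(π²EI/P_cr) = (1/0.7)·√(π²×9.63×10^10×5.169×10^-8/9.153×10^5)
L = 0.331 m

L_max ≈ 0.331 m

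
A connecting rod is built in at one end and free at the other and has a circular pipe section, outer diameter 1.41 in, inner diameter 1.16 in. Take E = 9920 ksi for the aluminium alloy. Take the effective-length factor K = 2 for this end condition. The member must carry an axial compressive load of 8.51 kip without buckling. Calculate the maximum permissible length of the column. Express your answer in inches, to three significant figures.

L_max ≈ 17.4 in

d_o = 1.41 in, d_i = 1.16 in
I = π(d_o⁴ − d_i⁴)/64 = π(1.41⁴ − 1.160⁴)/64 = 0.1051 in⁴
At the buckling limit P_cr = P = 8.510×10^3 lb
From P_cr = π²EI/(K·L)²:  L = (1/K)·√(π²EI/P_cr) = (1/2)·√(π²×9.92×10^6×0.1051/8.510×10^3)
L = 17.4 in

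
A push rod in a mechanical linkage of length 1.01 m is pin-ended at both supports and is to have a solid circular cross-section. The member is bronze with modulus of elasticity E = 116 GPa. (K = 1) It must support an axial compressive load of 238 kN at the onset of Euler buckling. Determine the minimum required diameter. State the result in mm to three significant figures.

d ≈ 45.6 mm

L_e = K·L = 1 × 1.01 = 1.010 m
Required I = P_cr·L_e²/(π²E) = 2.380×10^5 × 1.010² / (π² × 1.16×10^11) = 2.121×10^-7 m⁴
I_req = 2.121×10^5 mm⁴
Solid circle: I = πd⁴/64  ⇒  d = (64I/π)^(1/4) = (64×2.121×10^5/π)^(1/4) = 45.6 mm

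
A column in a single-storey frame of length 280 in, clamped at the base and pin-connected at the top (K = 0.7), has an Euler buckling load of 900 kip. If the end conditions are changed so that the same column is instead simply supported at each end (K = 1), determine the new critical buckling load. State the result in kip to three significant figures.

P_cr ∝ 1/K², so P_cr,new = P_cr,old × (K_old/K_new)² = 900 × (0.7/1)²
= 900 × 0.4900 = 441 kip

P_cr ≈ 441 kip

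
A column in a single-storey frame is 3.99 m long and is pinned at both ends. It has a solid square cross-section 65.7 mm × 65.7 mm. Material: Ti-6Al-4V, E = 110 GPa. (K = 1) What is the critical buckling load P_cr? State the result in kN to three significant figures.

P_cr ≈ 106 kN

I = a⁴/12 = 65.7⁴/12 = 1.553×10^6 mm⁴
I = 1.553×10^6 mm⁴ = 1.553×10^-6 m⁴
Effective length L_e = K·L = 1 × 3.99 = 3.990 m
P_cr = π²EI / L_e² = π² × 110×10⁹ × 1.553×10^-6 / 3.990² = 1.059×10^5 N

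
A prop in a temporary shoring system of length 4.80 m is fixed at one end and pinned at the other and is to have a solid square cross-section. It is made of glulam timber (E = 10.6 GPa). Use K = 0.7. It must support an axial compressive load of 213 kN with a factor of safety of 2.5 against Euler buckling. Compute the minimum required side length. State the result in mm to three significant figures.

Required P_cr = n·P = 2.5 × 213 = 532.5 kN
L_e = K·L = 0.7 × 4.80 = 3.360 m
Required I = P_cr·L_e²/(π²E) = 5.325×10^5 × 3.360² / (π² × 1.06×10^10) = 5.746×10^-5 m⁴
I_req = 5.746×10^7 mm⁴
Solid square: I = a⁴/12  ⇒  a = (12I)^(1/4) = (12×5.746×10^7)^(1/4) = 162 mm

a ≈ 162 mm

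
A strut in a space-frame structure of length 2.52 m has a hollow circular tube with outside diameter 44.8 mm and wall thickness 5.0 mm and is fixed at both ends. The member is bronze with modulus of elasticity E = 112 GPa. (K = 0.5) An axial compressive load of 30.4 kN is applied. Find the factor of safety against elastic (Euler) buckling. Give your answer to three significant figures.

n ≈ 2.88

Inner diameter d_i = 44.8 − 2×5.0 = 34.80 mm
I = π(d_o⁴ − d_i⁴)/64 = π(44.8⁴ − 34.80⁴)/64 = 1.257×10^5 mm⁴
I = 1.257×10^5 mm⁴ = 1.257×10^-7 m⁴
Effective length L_e = K·L = 0.5 × 2.52 = 1.260 m
P_cr = π²EI / L_e² = π² × 112×10⁹ × 1.257×10^-7 / 1.260² = 8.755×10^4 N
Factor of safety n = P_cr / P = 87.550 / 30.4 = 2.88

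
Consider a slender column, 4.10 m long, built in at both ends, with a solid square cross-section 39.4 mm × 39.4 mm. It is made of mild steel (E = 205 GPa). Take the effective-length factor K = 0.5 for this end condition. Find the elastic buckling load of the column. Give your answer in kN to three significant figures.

P_cr ≈ 96.7 kN

I = a⁴/12 = 39.4⁴/12 = 2.008×10^5 mm⁴
I = 2.008×10^5 mm⁴ = 2.008×10^-7 m⁴
Effective length L_e = K·L = 0.5 × 4.10 = 2.050 m
P_cr = π²EI / L_e² = π² × 205×10⁹ × 2.008×10^-7 / 2.050² = 9.668×10^4 N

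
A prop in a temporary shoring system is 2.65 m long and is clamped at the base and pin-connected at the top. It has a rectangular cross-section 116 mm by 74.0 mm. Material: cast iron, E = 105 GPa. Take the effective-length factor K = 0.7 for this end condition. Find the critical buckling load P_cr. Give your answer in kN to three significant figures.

Buckling occurs about the weak axis: I_min = h·b³/12 with b = 74.0 mm (the shorter side).
I_min = 116×74.0³/12 = 3.917×10^6 mm⁴
I = 3.917×10^6 mm⁴ = 3.917×10^-6 m⁴
Effective length L_e = K·L = 0.7 × 2.65 = 1.855 m
P_cr = π²EI / L_e² = π² × 105×10⁹ × 3.917×10^-6 / 1.855² = 1.180×10^6 N

P_cr ≈ 1180 kN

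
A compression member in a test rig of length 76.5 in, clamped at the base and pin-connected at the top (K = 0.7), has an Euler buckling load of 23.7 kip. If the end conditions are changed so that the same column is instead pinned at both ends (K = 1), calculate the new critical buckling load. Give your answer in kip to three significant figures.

P_cr ∝ 1/K², so P_cr,new = P_cr,old × (K_old/K_new)² = 23.7 × (0.7/1)²
= 23.7 × 0.4900 = 11.6 kip

P_cr ≈ 11.6 kip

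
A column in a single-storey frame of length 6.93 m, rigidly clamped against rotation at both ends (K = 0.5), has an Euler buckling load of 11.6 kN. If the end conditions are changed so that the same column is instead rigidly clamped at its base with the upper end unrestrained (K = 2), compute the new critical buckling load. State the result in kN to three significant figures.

P_cr ∝ 1/K², so P_cr,new = P_cr,old × (K_old/K_new)² = 11.6 × (0.5/2)²
= 11.6 × 0.06250 = 0.725 kN

P_cr ≈ 0.725 kN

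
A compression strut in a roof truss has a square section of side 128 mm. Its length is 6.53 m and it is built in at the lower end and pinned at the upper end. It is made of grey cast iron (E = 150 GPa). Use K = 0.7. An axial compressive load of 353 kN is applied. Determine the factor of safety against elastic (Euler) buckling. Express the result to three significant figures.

I = a⁴/12 = 128⁴/12 = 2.237×10^7 mm⁴
I = 2.237×10^7 mm⁴ = 2.237×10^-5 m⁴
Effective length L_e = K·L = 0.7 × 6.53 = 4.571 m
P_cr = π²EI / L_e² = π² × 150×10⁹ × 2.237×10^-5 / 4.571² = 1.585×10^6 N
Factor of safety n = P_cr / P = 1585.0 / 353 = 4.49

n ≈ 4.49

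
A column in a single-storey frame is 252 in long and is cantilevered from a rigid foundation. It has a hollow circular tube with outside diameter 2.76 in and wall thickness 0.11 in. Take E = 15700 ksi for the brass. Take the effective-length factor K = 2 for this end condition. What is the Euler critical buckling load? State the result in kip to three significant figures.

Inner diameter d_i = 2.76 − 2×0.11 = 2.540 in
I = π(d_o⁴ − d_i⁴)/64 = π(2.76⁴ − 2.540⁴)/64 = 0.8053 in⁴
Effective length L_e = K·L = 2 × 252 = 504.0 in
P_cr = π²EI / L_e² = π² × 15700×10³ × 0.8053 / 504.0² = 491.2 lb

P_cr ≈ 0.491 kip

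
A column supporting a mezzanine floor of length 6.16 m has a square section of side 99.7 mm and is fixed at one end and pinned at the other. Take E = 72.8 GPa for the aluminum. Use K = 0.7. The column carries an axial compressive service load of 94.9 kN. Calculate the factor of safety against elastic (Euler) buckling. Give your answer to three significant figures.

n ≈ 3.35

I = a⁴/12 = 99.7⁴/12 = 8.234×10^6 mm⁴
I = 8.234×10^6 mm⁴ = 8.234×10^-6 m⁴
Effective length L_e = K·L = 0.7 × 6.16 = 4.312 m
P_cr = π²EI / L_e² = π² × 72.8×10⁹ × 8.234×10^-6 / 4.312² = 3.182×10^5 N
Factor of safety n = P_cr / P = 318.18 / 94.9 = 3.35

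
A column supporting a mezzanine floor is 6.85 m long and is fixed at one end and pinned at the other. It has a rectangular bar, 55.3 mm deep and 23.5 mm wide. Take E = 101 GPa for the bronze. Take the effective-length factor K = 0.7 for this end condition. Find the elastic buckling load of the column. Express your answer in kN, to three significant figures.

P_cr ≈ 2.59 kN

Buckling occurs about the weak axis: I_min = h·b³/12 with b = 23.5 mm (the shorter side).
I_min = 55.3×23.5³/12 = 5.981×10^4 mm⁴
I = 5.981×10^4 mm⁴ = 5.981×10^-8 m⁴
Effective length L_e = K·L = 0.7 × 6.85 = 4.795 m
P_cr = π²EI / L_e² = π² × 101×10⁹ × 5.981×10^-8 / 4.795² = 2.593×10^3 N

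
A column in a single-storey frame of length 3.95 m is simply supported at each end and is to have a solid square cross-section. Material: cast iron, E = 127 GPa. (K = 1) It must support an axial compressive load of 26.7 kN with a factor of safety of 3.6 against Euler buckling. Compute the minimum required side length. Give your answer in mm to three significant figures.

Required P_cr = n·P = 3.6 × 26.7 = 96.12 kN
L_e = K·L = 1 × 3.95 = 3.950 m
Required I = P_cr·L_e²/(π²E) = 9.612×10^4 × 3.950² / (π² × 1.27×10^11) = 1.196×10^-6 m⁴
I_req = 1.196×10^6 mm⁴
Solid square: I = a⁴/12  ⇒  a = (12I)^(1/4) = (12×1.196×10^6)^(1/4) = 61.6 mm

a ≈ 61.6 mm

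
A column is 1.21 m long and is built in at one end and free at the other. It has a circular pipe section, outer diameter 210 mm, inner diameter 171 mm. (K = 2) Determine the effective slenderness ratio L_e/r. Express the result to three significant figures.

d_o = 210 mm, d_i = 171 mm
I = π(d_o⁴ − d_i⁴)/64 = π(210⁴ − 171.0⁴)/64 = 5.349×10^7 mm⁴
A = 1.167×10^4 mm²;  r_min = √(I/A) = √(5.349×10^7/1.167×10^4) = 67.70 mm
L_e = K·L = 2 × 1.21 m = 2.420 m = 2420.0 mm
λ = L_e / r_min = 2420.0 / 67.70 = 35.7

λ ≈ 35.7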